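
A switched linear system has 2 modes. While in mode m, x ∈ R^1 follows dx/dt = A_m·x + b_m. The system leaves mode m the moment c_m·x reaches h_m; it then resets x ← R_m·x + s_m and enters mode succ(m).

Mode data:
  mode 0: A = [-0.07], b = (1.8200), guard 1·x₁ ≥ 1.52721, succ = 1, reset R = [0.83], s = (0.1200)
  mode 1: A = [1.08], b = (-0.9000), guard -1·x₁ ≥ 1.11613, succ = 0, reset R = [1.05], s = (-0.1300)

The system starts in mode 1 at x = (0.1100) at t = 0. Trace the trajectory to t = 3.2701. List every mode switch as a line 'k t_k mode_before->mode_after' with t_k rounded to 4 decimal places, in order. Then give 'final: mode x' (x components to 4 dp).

1 0.9180 1->0
2 2.4808 0->1
final: 1 2.1333

Mode 1: guard c·x = 1.1161 hit at Δt = 0.9180 (t = 0.9180), x⁻ = (-1.1161) → reset → x⁺ = (-1.3019), jump to mode 0
Mode 0: guard c·x = 1.5272 hit at Δt = 1.5628 (t = 2.4808), x⁻ = (1.5272) → reset → x⁺ = (1.3876), jump to mode 1
Mode 1: flow for 0.7893 to horizon, guard not reached → x = (2.1333)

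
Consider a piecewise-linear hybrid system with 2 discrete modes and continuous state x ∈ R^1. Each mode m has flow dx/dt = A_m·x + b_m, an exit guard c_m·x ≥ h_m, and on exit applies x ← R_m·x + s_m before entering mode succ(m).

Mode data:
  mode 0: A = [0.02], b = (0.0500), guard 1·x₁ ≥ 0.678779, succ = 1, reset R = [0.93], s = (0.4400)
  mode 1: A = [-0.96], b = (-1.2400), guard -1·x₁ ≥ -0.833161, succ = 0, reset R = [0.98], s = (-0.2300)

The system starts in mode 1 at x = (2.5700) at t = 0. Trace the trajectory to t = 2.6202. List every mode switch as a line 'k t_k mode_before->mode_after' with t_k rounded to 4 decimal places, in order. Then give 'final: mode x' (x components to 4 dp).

Mode 1: guard c·x = -0.8332 hit at Δt = 0.6223 (t = 0.6223), x⁻ = (0.8332) → reset → x⁺ = (0.5865), jump to mode 0
Mode 0: guard c·x = 0.6788 hit at Δt = 1.4730 (t = 2.0953), x⁻ = (0.6788) → reset → x⁺ = (1.0713), jump to mode 1
Mode 1: guard c·x = -0.8332 hit at Δt = 0.1106 (t = 2.2059), x⁻ = (0.8332) → reset → x⁺ = (0.5865), jump to mode 0
Mode 0: flow for 0.4143 to horizon, guard not reached → x = (0.6122)

1 0.6223 1->0
2 2.0953 0->1
3 2.2059 1->0
final: 0 0.6122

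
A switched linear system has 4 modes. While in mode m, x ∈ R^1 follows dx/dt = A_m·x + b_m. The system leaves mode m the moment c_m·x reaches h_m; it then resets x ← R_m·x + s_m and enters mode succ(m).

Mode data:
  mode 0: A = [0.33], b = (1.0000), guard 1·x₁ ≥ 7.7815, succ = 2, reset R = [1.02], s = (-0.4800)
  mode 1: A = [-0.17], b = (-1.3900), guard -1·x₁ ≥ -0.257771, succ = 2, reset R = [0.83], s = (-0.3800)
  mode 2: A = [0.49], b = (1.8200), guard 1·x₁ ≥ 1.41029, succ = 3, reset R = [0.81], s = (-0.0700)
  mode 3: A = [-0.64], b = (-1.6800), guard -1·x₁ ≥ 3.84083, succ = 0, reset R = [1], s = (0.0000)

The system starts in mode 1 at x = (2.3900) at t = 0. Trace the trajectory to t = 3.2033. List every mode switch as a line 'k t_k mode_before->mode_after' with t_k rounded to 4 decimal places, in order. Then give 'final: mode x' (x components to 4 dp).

1 1.3258 1->2
2 2.0760 2->3
final: 3 -0.8280

Mode 1: guard c·x = -0.2578 hit at Δt = 1.3258 (t = 1.3258), x⁻ = (0.2578) → reset → x⁺ = (-0.1661), jump to mode 2
Mode 2: guard c·x = 1.4103 hit at Δt = 0.7502 (t = 2.0760), x⁻ = (1.4103) → reset → x⁺ = (1.0723), jump to mode 3
Mode 3: flow for 1.1273 to horizon, guard not reached → x = (-0.8280)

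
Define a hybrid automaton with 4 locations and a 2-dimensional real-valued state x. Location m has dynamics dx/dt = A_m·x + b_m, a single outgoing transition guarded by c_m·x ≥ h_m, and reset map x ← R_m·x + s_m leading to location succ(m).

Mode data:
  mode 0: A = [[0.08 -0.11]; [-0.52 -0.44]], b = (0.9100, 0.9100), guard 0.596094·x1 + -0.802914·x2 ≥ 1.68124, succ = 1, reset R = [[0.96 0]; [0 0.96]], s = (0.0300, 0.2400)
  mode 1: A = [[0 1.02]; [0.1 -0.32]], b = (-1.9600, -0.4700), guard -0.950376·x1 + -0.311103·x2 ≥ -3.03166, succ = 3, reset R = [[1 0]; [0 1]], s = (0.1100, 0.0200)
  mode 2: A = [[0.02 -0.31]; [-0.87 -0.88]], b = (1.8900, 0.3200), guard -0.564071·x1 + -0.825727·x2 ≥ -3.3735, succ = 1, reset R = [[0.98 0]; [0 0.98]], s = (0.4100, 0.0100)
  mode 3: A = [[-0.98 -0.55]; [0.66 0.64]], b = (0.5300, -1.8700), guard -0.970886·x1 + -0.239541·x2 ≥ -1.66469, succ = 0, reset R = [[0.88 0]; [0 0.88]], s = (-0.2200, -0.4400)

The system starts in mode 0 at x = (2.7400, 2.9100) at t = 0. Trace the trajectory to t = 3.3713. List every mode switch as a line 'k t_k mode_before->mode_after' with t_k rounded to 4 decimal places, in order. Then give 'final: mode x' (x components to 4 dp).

Mode 0: guard c·x = 1.6812 hit at Δt = 1.2623 (t = 1.2623), x⁻ = (3.9666, 0.8510) → reset → x⁺ = (3.8380, 1.0569), jump to mode 1
Mode 1: guard c·x = -3.0317 hit at Δt = 0.8335 (t = 2.0958), x⁻ = (2.9561, 0.7145) → reset → x⁺ = (3.0661, 0.7345), jump to mode 3
Mode 3: guard c·x = -1.6647 hit at Δt = 0.7455 (t = 2.8413), x⁻ = (1.5119, 0.8216) → reset → x⁺ = (1.1105, 0.2830), jump to mode 0
Mode 0: flow for 0.5300 to horizon, guard not reached → x = (1.6327, 0.3151)

1 1.2623 0->1
2 2.0958 1->3
3 2.8413 3->0
final: 0 1.6327 0.3151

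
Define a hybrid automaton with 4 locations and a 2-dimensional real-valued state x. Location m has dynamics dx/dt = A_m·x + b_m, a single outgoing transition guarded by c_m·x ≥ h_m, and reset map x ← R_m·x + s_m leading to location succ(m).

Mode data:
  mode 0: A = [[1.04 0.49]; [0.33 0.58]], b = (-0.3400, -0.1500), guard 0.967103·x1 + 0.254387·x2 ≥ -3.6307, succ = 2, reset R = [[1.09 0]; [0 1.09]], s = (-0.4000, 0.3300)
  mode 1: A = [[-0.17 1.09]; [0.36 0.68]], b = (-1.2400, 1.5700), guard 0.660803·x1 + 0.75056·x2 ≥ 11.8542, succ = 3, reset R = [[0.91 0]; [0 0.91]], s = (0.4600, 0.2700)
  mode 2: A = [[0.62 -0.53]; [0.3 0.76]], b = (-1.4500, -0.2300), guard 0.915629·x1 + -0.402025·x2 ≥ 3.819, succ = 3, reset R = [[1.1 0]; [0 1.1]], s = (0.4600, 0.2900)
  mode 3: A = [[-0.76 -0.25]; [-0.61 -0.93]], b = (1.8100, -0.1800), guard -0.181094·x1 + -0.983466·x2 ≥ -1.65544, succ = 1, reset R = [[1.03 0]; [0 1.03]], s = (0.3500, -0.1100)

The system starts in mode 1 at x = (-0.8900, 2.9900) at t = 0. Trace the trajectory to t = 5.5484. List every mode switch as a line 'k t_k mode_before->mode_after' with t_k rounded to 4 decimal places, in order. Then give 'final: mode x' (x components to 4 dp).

1 1.2462 1->3
2 2.5906 3->1
3 3.9507 1->3
4 5.0801 3->1
final: 1 4.1726 2.9510

Mode 1: guard c·x = 11.8542 hit at Δt = 1.2462 (t = 1.2462), x⁻ = (5.5872, 10.8747) → reset → x⁺ = (5.5444, 10.1660), jump to mode 3
Mode 3: guard c·x = -1.6554 hit at Δt = 1.3444 (t = 2.5906), x⁻ = (2.7016, 1.1858) → reset → x⁺ = (3.1327, 1.1114), jump to mode 1
Mode 1: guard c·x = 11.8542 hit at Δt = 1.3601 (t = 3.9507), x⁻ = (7.1640, 9.4865) → reset → x⁺ = (6.9792, 8.9027), jump to mode 3
Mode 3: guard c·x = -1.6554 hit at Δt = 1.1294 (t = 5.0801), x⁻ = (3.6536, 1.0105) → reset → x⁺ = (4.1132, 0.9308), jump to mode 1
Mode 1: flow for 0.4683 to horizon, guard not reached → x = (4.1726, 2.9510)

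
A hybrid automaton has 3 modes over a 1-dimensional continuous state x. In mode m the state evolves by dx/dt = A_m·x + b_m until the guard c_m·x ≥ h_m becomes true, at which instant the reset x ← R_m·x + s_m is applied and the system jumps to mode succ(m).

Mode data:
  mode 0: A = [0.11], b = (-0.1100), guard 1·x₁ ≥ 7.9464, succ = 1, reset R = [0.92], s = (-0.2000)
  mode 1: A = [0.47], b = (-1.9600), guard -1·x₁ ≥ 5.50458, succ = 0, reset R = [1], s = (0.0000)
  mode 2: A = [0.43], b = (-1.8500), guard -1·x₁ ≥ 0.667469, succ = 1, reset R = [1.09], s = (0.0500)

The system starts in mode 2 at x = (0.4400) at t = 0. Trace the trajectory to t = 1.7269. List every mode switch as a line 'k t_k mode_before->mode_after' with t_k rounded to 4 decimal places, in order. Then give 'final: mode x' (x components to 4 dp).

Mode 2: guard c·x = 0.6675 hit at Δt = 0.5863 (t = 0.5863), x⁻ = (-0.6675) → reset → x⁺ = (-0.6775), jump to mode 1
Mode 1: flow for 1.1406 to horizon, guard not reached → x = (-4.1160)

1 0.5863 2->1
final: 1 -4.1160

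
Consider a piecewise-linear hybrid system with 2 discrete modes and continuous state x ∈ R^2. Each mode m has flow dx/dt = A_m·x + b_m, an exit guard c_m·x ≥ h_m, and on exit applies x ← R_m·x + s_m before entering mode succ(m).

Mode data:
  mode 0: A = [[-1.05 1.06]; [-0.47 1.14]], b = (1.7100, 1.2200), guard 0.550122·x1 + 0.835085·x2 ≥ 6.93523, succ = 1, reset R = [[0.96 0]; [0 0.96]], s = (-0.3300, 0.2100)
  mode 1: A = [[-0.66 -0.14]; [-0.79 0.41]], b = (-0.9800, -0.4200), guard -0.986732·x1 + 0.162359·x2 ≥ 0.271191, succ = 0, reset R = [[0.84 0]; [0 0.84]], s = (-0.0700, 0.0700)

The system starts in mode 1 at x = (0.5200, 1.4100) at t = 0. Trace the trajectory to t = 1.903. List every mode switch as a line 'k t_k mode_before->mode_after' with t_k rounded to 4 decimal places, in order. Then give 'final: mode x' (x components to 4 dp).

1 0.4271 1->0
2 1.5543 0->1
final: 1 1.9846 5.8334

Mode 1: guard c·x = 0.2712 hit at Δt = 0.4271 (t = 0.4271), x⁻ = (-0.0448, 1.3981) → reset → x⁺ = (-0.1076, 1.2444), jump to mode 0
Mode 0: guard c·x = 6.9352 hit at Δt = 1.1272 (t = 1.5543), x⁻ = (3.6788, 5.8814) → reset → x⁺ = (3.2017, 5.8561), jump to mode 1
Mode 1: flow for 0.3487 to horizon, guard not reached → x = (1.9846, 5.8334)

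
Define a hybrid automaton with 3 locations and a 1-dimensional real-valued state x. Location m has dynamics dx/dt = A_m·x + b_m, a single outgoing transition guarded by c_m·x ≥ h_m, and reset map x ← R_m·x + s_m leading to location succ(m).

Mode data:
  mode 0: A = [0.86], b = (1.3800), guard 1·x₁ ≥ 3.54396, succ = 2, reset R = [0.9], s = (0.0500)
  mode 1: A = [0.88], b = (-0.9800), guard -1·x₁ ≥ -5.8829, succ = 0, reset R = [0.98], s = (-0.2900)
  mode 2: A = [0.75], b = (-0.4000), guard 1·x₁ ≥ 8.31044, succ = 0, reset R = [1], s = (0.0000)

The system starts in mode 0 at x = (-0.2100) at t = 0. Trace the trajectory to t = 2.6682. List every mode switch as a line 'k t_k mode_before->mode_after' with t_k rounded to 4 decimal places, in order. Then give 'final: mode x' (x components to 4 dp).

1 1.5187 0->2
final: 2 6.9422

Mode 0: guard c·x = 3.5440 hit at Δt = 1.5187 (t = 1.5187), x⁻ = (3.5440) → reset → x⁺ = (3.2396), jump to mode 2
Mode 2: flow for 1.1495 to horizon, guard not reached → x = (6.9422)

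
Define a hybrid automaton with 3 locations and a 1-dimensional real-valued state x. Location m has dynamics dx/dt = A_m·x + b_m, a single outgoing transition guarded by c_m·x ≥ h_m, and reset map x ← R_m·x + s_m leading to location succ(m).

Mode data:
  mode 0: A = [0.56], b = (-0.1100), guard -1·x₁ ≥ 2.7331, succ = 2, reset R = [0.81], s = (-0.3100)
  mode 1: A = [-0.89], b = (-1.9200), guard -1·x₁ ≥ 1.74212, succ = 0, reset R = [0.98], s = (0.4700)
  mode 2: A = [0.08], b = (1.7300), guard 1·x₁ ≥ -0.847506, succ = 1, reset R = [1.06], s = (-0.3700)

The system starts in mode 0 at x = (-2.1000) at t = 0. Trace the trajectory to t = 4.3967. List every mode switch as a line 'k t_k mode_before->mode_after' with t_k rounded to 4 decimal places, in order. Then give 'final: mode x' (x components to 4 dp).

1 0.4348 0->2
2 1.4863 2->1
3 2.3417 1->0
4 3.6177 0->2
final: 2 -1.2956

Mode 0: guard c·x = 2.7331 hit at Δt = 0.4348 (t = 0.4348), x⁻ = (-2.7331) → reset → x⁺ = (-2.5238), jump to mode 2
Mode 2: guard c·x = -0.8475 hit at Δt = 1.0515 (t = 1.4863), x⁻ = (-0.8475) → reset → x⁺ = (-1.2684), jump to mode 1
Mode 1: guard c·x = 1.7421 hit at Δt = 0.8554 (t = 2.3417), x⁻ = (-1.7421) → reset → x⁺ = (-1.2373), jump to mode 0
Mode 0: guard c·x = 2.7331 hit at Δt = 1.2760 (t = 3.6177), x⁻ = (-2.7331) → reset → x⁺ = (-2.5238), jump to mode 2
Mode 2: flow for 0.7790 to horizon, guard not reached → x = (-1.2956)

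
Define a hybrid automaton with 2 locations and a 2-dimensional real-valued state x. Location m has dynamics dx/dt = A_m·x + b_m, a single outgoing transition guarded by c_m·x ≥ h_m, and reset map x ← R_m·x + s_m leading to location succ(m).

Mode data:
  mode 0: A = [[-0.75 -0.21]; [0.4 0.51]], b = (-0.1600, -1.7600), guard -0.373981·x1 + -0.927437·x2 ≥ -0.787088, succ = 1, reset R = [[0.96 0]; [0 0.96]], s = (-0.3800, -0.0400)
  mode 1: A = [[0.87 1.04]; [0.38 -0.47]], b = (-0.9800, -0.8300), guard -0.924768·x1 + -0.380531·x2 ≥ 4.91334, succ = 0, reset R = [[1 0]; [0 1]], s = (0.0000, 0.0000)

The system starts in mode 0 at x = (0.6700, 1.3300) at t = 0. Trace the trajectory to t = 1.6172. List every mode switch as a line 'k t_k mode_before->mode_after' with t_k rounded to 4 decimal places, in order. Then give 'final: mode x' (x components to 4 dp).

1 0.5646 0->1
final: 1 -1.7003 -0.5169

Mode 0: guard c·x = -0.7871 hit at Δt = 0.5646 (t = 0.5646), x⁻ = (0.2648, 0.7419) → reset → x⁺ = (-0.1258, 0.6722), jump to mode 1
Mode 1: flow for 1.0526 to horizon, guard not reached → x = (-1.7003, -0.5169)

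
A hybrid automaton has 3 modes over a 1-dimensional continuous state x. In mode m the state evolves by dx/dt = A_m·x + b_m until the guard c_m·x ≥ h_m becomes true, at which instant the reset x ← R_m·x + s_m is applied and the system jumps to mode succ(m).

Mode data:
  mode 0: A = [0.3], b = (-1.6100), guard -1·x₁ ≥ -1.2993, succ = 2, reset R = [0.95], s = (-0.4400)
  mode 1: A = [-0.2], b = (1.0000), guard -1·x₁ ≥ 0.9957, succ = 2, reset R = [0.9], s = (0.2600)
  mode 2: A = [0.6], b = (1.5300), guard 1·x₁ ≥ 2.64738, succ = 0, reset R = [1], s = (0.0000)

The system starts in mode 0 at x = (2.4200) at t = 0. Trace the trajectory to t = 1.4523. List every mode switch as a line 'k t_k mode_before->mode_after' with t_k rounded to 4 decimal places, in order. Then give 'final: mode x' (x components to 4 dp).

Mode 0: guard c·x = -1.2993 hit at Δt = 1.0744 (t = 1.0744), x⁻ = (1.2993) → reset → x⁺ = (0.7943), jump to mode 2
Mode 2: flow for 0.3779 to horizon, guard not reached → x = (1.6455)

1 1.0744 0->2
final: 2 1.6455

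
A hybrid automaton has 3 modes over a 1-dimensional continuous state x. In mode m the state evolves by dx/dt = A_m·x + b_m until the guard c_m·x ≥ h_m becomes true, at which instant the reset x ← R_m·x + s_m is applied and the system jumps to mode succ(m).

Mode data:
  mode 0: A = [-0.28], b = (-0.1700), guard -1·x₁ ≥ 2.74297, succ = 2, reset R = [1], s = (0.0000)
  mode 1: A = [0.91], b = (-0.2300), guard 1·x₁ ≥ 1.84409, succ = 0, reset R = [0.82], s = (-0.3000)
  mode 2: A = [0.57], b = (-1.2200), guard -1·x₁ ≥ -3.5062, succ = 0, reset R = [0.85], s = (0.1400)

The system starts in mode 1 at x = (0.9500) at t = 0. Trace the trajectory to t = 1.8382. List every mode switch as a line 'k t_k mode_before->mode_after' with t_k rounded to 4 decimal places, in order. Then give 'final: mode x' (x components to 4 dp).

1 0.9068 1->0
final: 0 0.7945

Mode 1: guard c·x = 1.8441 hit at Δt = 0.9068 (t = 0.9068), x⁻ = (1.8441) → reset → x⁺ = (1.2122), jump to mode 0
Mode 0: flow for 0.9314 to horizon, guard not reached → x = (0.7945)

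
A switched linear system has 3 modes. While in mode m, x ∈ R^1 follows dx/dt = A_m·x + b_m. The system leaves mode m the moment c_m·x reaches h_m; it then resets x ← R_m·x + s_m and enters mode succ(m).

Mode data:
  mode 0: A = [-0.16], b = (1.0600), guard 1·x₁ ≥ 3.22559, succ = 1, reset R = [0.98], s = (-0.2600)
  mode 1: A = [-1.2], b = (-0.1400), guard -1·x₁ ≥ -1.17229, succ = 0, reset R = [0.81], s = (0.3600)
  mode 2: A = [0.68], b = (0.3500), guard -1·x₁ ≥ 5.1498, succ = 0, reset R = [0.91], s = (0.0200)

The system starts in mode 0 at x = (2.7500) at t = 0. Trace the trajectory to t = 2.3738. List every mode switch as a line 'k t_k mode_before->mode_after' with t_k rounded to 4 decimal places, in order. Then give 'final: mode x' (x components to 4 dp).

Mode 0: guard c·x = 3.2256 hit at Δt = 0.8184 (t = 0.8184), x⁻ = (3.2256) → reset → x⁺ = (2.9011), jump to mode 1
Mode 1: guard c·x = -1.1723 hit at Δt = 0.7089 (t = 1.5273), x⁻ = (1.1723) → reset → x⁺ = (1.3096), jump to mode 0
Mode 0: flow for 0.8465 to horizon, guard not reached → x = (1.9829)

1 0.8184 0->1
2 1.5273 1->0
final: 0 1.9829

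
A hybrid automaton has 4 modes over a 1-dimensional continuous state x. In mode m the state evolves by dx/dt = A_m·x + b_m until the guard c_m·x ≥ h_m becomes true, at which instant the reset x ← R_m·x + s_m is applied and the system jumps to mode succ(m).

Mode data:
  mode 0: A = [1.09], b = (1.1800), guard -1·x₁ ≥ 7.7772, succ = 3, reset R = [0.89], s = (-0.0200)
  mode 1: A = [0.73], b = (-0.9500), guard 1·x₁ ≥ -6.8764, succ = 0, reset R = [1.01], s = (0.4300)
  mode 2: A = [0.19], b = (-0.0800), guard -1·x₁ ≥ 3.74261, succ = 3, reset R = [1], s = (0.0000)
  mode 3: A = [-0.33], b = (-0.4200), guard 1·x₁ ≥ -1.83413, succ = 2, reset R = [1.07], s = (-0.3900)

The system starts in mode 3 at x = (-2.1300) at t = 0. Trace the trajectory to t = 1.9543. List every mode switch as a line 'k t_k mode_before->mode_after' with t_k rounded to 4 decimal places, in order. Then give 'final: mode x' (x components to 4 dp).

1 1.2828 3->2
final: 2 -2.7300

Mode 3: guard c·x = -1.8341 hit at Δt = 1.2828 (t = 1.2828), x⁻ = (-1.8341) → reset → x⁺ = (-2.3525), jump to mode 2
Mode 2: flow for 0.6715 to horizon, guard not reached → x = (-2.7300)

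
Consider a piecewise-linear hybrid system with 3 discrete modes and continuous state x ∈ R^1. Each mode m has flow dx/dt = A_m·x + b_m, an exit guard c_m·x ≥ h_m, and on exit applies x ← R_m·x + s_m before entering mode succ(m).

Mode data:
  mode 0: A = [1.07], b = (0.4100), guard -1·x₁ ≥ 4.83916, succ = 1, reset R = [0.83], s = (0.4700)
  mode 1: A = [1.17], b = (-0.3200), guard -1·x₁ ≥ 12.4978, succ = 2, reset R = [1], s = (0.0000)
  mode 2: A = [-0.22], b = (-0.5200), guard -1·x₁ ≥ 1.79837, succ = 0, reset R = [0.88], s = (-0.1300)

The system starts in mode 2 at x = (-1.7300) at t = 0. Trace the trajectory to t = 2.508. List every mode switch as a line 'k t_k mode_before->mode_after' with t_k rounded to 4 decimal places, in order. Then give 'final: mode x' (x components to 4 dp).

1 0.5190 2->0
2 1.6494 0->1
final: 1 -10.1579

Mode 2: guard c·x = 1.7984 hit at Δt = 0.5190 (t = 0.5190), x⁻ = (-1.7984) → reset → x⁺ = (-1.7126), jump to mode 0
Mode 0: guard c·x = 4.8392 hit at Δt = 1.1304 (t = 1.6494), x⁻ = (-4.8392) → reset → x⁺ = (-3.5465), jump to mode 1
Mode 1: flow for 0.8586 to horizon, guard not reached → x = (-10.1579)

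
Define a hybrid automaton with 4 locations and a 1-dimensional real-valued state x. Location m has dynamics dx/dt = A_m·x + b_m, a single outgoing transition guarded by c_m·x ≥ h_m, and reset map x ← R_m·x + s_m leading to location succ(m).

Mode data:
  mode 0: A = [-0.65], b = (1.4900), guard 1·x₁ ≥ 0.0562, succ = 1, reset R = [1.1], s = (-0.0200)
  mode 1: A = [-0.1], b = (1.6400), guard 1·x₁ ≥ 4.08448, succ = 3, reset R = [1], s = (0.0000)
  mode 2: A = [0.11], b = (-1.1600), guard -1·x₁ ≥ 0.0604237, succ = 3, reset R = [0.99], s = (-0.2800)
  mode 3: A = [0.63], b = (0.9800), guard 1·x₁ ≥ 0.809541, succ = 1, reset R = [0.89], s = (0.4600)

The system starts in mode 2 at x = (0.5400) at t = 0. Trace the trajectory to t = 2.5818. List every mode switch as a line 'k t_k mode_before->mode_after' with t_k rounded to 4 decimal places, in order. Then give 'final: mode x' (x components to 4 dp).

1 0.5298 2->3
2 1.5861 3->1
final: 1 2.6229

Mode 2: guard c·x = 0.0604 hit at Δt = 0.5298 (t = 0.5298), x⁻ = (-0.0604) → reset → x⁺ = (-0.3398), jump to mode 3
Mode 3: guard c·x = 0.8095 hit at Δt = 1.0563 (t = 1.5861), x⁻ = (0.8095) → reset → x⁺ = (1.1805), jump to mode 1
Mode 1: flow for 0.9957 to horizon, guard not reached → x = (2.6229)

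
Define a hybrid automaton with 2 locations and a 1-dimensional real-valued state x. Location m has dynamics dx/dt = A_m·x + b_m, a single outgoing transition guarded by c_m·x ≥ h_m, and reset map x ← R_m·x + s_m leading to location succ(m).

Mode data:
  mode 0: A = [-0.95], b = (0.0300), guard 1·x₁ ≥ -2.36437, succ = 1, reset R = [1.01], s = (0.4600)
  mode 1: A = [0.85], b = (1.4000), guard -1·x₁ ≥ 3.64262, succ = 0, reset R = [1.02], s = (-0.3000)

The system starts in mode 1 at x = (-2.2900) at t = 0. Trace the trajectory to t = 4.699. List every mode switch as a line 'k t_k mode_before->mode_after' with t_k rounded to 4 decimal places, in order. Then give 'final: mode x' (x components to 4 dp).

1 1.3325 1->0
2 1.8843 0->1
3 4.1908 1->0
final: 0 -2.4656

Mode 1: guard c·x = 3.6426 hit at Δt = 1.3325 (t = 1.3325), x⁻ = (-3.6426) → reset → x⁺ = (-4.0155), jump to mode 0
Mode 0: guard c·x = -2.3644 hit at Δt = 0.5518 (t = 1.8843), x⁻ = (-2.3644) → reset → x⁺ = (-1.9280), jump to mode 1
Mode 1: guard c·x = 3.6426 hit at Δt = 2.3065 (t = 4.1908), x⁻ = (-3.6426) → reset → x⁺ = (-4.0155), jump to mode 0
Mode 0: flow for 0.5082 to horizon, guard not reached → x = (-2.4656)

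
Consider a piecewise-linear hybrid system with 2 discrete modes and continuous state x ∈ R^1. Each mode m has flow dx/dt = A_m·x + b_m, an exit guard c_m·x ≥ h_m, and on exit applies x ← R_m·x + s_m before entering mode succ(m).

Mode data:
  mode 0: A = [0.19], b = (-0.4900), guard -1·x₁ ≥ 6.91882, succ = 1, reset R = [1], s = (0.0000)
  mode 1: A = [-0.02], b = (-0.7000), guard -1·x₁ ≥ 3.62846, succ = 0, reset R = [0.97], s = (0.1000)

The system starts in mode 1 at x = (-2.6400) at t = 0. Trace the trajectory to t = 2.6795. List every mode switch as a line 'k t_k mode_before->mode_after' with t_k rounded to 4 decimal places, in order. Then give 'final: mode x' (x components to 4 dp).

Mode 1: guard c·x = 3.6285 hit at Δt = 1.5511 (t = 1.5511), x⁻ = (-3.6285) → reset → x⁺ = (-3.4196), jump to mode 0
Mode 0: flow for 1.1284 to horizon, guard not reached → x = (-4.8539)

1 1.5511 1->0
final: 0 -4.8539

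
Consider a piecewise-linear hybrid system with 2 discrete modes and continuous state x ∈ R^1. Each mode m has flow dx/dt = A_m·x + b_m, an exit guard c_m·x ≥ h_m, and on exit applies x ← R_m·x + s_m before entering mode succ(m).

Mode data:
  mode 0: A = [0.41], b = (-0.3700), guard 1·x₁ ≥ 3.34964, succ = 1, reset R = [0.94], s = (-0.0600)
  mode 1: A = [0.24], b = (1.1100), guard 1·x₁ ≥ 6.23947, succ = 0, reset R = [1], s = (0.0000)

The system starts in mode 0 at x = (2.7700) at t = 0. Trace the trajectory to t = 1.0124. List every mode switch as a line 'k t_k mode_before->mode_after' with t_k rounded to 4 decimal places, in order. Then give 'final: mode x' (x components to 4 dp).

Mode 0: guard c·x = 3.3496 hit at Δt = 0.6593 (t = 0.6593), x⁻ = (3.3496) → reset → x⁺ = (3.0887), jump to mode 1
Mode 1: flow for 0.3531 to horizon, guard not reached → x = (3.7709)

1 0.6593 0->1
final: 1 3.7709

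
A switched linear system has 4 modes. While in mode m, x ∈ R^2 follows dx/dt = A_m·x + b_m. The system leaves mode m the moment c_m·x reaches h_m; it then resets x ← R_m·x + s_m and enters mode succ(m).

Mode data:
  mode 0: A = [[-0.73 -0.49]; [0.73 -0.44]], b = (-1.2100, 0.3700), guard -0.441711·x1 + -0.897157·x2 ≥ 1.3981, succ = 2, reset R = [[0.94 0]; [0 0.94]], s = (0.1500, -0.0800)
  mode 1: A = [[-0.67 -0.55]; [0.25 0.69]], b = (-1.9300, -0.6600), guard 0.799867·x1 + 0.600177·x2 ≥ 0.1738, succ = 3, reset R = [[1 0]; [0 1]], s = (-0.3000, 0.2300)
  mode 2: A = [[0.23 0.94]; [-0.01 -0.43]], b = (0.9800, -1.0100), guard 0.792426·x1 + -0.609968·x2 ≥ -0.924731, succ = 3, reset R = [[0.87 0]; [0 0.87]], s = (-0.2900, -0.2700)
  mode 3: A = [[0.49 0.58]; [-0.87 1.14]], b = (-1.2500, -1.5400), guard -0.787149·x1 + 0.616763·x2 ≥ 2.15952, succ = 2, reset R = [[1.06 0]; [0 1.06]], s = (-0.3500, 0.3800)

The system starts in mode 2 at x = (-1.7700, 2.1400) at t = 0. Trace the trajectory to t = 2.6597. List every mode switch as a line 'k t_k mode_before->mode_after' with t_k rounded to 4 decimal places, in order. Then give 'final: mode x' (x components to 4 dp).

1 0.6388 2->3
2 1.5919 3->2
final: 2 -1.1373 0.0439

Mode 2: guard c·x = -0.9247 hit at Δt = 0.6388 (t = 0.6388), x⁻ = (-0.3454, 1.0674) → reset → x⁺ = (-0.5905, 0.6586), jump to mode 3
Mode 3: guard c·x = 2.1595 hit at Δt = 0.9531 (t = 1.5919), x⁻ = (-1.9778, 0.9772) → reset → x⁺ = (-2.4465, 1.4158), jump to mode 2
Mode 2: flow for 1.0678 to horizon, guard not reached → x = (-1.1373, 0.0439)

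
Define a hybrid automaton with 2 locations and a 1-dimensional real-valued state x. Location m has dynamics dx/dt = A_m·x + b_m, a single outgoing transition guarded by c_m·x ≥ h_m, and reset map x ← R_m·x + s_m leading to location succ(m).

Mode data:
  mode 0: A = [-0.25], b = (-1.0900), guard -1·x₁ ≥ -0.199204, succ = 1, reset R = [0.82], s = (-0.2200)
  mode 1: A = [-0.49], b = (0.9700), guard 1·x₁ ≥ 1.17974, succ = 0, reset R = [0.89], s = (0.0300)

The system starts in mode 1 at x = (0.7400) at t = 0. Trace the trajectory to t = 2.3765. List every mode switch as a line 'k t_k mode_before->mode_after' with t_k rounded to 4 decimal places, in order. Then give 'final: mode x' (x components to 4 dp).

1 0.8941 1->0
2 1.6006 0->1
final: 1 0.5873

Mode 1: guard c·x = 1.1797 hit at Δt = 0.8941 (t = 0.8941), x⁻ = (1.1797) → reset → x⁺ = (1.0800), jump to mode 0
Mode 0: guard c·x = -0.1992 hit at Δt = 0.7065 (t = 1.6006), x⁻ = (0.1992) → reset → x⁺ = (-0.0567), jump to mode 1
Mode 1: flow for 0.7759 to horizon, guard not reached → x = (0.5873)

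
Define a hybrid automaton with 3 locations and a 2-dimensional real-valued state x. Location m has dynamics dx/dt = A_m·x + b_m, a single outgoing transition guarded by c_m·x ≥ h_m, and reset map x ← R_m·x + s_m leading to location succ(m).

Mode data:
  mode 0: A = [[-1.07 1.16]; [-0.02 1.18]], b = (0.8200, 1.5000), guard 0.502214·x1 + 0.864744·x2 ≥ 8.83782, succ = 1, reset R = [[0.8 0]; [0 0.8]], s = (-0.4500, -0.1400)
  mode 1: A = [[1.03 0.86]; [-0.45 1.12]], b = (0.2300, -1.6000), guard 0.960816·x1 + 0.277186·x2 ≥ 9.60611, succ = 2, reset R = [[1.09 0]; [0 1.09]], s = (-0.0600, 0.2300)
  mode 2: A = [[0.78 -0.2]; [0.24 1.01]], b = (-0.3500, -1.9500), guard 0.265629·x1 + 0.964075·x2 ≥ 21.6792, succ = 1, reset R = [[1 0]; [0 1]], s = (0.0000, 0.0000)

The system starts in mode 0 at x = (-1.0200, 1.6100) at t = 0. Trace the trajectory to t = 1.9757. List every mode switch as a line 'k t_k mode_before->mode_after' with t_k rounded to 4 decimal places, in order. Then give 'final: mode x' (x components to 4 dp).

1 1.0045 0->1
2 1.4535 1->2
final: 2 10.5184 16.0911

Mode 0: guard c·x = 8.8378 hit at Δt = 1.0045 (t = 1.0045), x⁻ = (3.5982, 8.1304) → reset → x⁺ = (2.4286, 6.3643), jump to mode 1
Mode 1: guard c·x = 9.6061 hit at Δt = 0.4490 (t = 1.4535), x⁻ = (7.5741, 8.4015) → reset → x⁺ = (8.1958, 9.3877), jump to mode 2
Mode 2: flow for 0.5222 to horizon, guard not reached → x = (10.5184, 16.0911)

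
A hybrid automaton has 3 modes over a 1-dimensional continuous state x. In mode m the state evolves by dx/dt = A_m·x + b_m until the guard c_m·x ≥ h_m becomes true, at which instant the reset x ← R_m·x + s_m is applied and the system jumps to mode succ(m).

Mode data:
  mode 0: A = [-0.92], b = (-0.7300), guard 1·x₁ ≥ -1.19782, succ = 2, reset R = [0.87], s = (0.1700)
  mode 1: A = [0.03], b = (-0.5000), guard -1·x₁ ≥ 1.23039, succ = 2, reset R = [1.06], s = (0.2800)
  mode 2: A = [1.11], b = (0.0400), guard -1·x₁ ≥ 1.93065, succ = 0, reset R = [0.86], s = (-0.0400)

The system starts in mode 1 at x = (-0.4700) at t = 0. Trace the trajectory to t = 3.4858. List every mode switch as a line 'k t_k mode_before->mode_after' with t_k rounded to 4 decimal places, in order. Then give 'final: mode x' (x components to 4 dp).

Mode 1: guard c·x = 1.2304 hit at Δt = 1.4472 (t = 1.4472), x⁻ = (-1.2304) → reset → x⁺ = (-1.0242), jump to mode 2
Mode 2: guard c·x = 1.9306 hit at Δt = 0.5864 (t = 2.0336), x⁻ = (-1.9306) → reset → x⁺ = (-1.7004), jump to mode 0
Mode 0: guard c·x = -1.1978 hit at Δt = 0.8780 (t = 2.9116), x⁻ = (-1.1978) → reset → x⁺ = (-0.8721), jump to mode 2
Mode 2: flow for 0.5742 to horizon, guard not reached → x = (-1.6175)

1 1.4472 1->2
2 2.0336 2->0
3 2.9116 0->2
final: 2 -1.6175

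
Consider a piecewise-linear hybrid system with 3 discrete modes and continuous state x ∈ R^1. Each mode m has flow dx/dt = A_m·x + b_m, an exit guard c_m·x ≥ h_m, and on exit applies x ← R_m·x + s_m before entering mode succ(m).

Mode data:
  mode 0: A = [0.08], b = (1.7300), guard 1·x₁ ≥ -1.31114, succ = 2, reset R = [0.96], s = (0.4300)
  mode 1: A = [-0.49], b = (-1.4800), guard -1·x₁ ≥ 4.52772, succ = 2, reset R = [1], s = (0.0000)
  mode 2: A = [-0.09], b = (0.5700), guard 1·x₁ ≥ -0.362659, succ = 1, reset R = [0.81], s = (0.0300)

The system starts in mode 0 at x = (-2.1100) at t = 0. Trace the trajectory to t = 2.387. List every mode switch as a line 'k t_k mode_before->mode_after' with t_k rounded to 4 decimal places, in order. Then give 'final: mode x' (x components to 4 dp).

Mode 0: guard c·x = -1.3111 hit at Δt = 0.5015 (t = 0.5015), x⁻ = (-1.3111) → reset → x⁺ = (-0.8287), jump to mode 2
Mode 2: guard c·x = -0.3627 hit at Δt = 0.7476 (t = 1.2491), x⁻ = (-0.3627) → reset → x⁺ = (-0.2638), jump to mode 1
Mode 1: flow for 1.1379 to horizon, guard not reached → x = (-1.4420)

1 0.5015 0->2
2 1.2491 2->1
final: 1 -1.4420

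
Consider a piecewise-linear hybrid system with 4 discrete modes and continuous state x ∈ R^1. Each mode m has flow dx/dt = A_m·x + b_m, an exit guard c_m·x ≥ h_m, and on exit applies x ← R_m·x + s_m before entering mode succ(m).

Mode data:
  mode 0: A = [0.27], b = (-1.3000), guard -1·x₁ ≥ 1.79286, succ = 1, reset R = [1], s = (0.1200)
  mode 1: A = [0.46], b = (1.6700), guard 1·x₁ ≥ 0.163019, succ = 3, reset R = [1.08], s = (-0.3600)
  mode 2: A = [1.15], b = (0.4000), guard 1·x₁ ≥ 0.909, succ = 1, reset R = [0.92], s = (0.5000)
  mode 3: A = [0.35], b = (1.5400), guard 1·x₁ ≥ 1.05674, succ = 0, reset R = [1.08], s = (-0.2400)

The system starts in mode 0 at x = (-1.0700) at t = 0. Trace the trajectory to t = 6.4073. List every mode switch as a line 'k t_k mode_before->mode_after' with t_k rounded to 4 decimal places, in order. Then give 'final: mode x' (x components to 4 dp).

Mode 0: guard c·x = 1.7929 hit at Δt = 0.4291 (t = 0.4291), x⁻ = (-1.7929) → reset → x⁺ = (-1.6729), jump to mode 1
Mode 1: guard c·x = 0.1630 hit at Δt = 1.4382 (t = 1.8673), x⁻ = (0.1630) → reset → x⁺ = (-0.1839), jump to mode 3
Mode 3: guard c·x = 1.0567 hit at Δt = 0.7370 (t = 2.6043), x⁻ = (1.0567) → reset → x⁺ = (0.9013), jump to mode 0
Mode 0: guard c·x = 1.7929 hit at Δt = 1.9400 (t = 4.5443), x⁻ = (-1.7929) → reset → x⁺ = (-1.6729), jump to mode 1
Mode 1: guard c·x = 0.1630 hit at Δt = 1.4382 (t = 5.9825), x⁻ = (0.1630) → reset → x⁺ = (-0.1839), jump to mode 3
Mode 3: flow for 0.4248 to horizon, guard not reached → x = (0.4920)

1 0.4291 0->1
2 1.8673 1->3
3 2.6043 3->0
4 4.5443 0->1
5 5.9825 1->3
final: 3 0.4920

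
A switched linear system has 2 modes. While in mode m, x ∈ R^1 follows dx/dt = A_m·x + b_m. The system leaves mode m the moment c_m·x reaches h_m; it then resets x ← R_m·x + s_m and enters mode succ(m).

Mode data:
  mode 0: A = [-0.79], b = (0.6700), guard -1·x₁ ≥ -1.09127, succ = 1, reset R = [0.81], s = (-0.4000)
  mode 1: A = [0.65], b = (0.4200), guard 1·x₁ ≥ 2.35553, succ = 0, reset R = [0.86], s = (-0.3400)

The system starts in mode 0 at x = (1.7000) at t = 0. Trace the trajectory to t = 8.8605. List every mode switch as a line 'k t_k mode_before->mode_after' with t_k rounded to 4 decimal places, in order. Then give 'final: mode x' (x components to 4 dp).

1 1.5870 0->1
2 3.0899 1->0
3 4.6555 0->1
4 6.1584 1->0
5 7.7240 0->1
final: 1 1.7194

Mode 0: guard c·x = -1.0913 hit at Δt = 1.5870 (t = 1.5870), x⁻ = (1.0913) → reset → x⁺ = (0.4839), jump to mode 1
Mode 1: guard c·x = 2.3555 hit at Δt = 1.5029 (t = 3.0899), x⁻ = (2.3555) → reset → x⁺ = (1.6858), jump to mode 0
Mode 0: guard c·x = -1.0913 hit at Δt = 1.5656 (t = 4.6555), x⁻ = (1.0913) → reset → x⁺ = (0.4839), jump to mode 1
Mode 1: guard c·x = 2.3555 hit at Δt = 1.5029 (t = 6.1584), x⁻ = (2.3555) → reset → x⁺ = (1.6858), jump to mode 0
Mode 0: guard c·x = -1.0913 hit at Δt = 1.5656 (t = 7.7240), x⁻ = (1.0913) → reset → x⁺ = (0.4839), jump to mode 1
Mode 1: flow for 1.1365 to horizon, guard not reached → x = (1.7194)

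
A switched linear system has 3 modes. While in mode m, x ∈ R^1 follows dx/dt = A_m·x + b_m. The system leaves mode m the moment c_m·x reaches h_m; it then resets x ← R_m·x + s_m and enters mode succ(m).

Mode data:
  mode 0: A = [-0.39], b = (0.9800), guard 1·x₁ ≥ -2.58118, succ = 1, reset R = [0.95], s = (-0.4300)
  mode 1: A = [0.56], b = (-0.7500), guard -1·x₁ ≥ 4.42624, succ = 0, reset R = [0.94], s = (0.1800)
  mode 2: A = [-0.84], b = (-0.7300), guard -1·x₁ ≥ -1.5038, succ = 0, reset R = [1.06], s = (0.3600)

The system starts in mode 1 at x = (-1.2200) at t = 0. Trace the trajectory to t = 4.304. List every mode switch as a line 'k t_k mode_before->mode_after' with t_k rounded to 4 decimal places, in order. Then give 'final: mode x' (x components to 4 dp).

1 1.4503 1->0
2 2.0727 0->1
3 2.6294 1->0
4 3.2518 0->1
5 3.8084 1->0
final: 0 -2.8395

Mode 1: guard c·x = 4.4262 hit at Δt = 1.4503 (t = 1.4503), x⁻ = (-4.4262) → reset → x⁺ = (-3.9807), jump to mode 0
Mode 0: guard c·x = -2.5812 hit at Δt = 0.6224 (t = 2.0727), x⁻ = (-2.5812) → reset → x⁺ = (-2.8821), jump to mode 1
Mode 1: guard c·x = 4.4262 hit at Δt = 0.5567 (t = 2.6294), x⁻ = (-4.4262) → reset → x⁺ = (-3.9807), jump to mode 0
Mode 0: guard c·x = -2.5812 hit at Δt = 0.6224 (t = 3.2518), x⁻ = (-2.5812) → reset → x⁺ = (-2.8821), jump to mode 1
Mode 1: guard c·x = 4.4262 hit at Δt = 0.5567 (t = 3.8084), x⁻ = (-4.4262) → reset → x⁺ = (-3.9807), jump to mode 0
Mode 0: flow for 0.4956 to horizon, guard not reached → x = (-2.8395)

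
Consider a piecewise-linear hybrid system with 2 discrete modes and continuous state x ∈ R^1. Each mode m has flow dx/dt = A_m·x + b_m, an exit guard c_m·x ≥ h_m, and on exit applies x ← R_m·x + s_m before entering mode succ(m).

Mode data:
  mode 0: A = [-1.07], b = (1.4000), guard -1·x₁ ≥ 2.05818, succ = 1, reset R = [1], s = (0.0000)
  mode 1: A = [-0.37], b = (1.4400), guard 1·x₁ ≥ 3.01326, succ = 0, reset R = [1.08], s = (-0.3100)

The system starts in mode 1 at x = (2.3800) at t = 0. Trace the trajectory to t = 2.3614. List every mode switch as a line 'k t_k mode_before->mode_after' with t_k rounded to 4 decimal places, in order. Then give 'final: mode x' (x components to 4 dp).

Mode 1: guard c·x = 3.0133 hit at Δt = 1.4669 (t = 1.4669), x⁻ = (3.0133) → reset → x⁺ = (2.9443), jump to mode 0
Mode 0: flow for 0.8945 to horizon, guard not reached → x = (1.9366)

1 1.4669 1->0
final: 0 1.9366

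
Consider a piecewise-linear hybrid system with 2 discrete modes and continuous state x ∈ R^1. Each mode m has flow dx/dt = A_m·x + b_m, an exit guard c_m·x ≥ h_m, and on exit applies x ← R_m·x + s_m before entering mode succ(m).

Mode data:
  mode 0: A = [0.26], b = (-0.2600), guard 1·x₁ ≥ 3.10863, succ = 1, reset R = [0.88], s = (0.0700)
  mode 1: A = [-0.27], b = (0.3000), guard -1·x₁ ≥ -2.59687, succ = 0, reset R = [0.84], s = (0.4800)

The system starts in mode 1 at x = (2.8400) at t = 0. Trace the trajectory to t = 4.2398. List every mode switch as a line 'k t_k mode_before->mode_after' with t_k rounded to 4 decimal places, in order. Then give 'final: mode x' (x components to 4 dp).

1 0.5613 1->0
2 1.4782 0->1
3 1.9651 1->0
4 2.8820 0->1
5 3.3688 1->0
final: 0 3.0836

Mode 1: guard c·x = -2.5969 hit at Δt = 0.5613 (t = 0.5613), x⁻ = (2.5969) → reset → x⁺ = (2.6614), jump to mode 0
Mode 0: guard c·x = 3.1086 hit at Δt = 0.9169 (t = 1.4782), x⁻ = (3.1086) → reset → x⁺ = (2.8056), jump to mode 1
Mode 1: guard c·x = -2.5969 hit at Δt = 0.4869 (t = 1.9651), x⁻ = (2.5969) → reset → x⁺ = (2.6614), jump to mode 0
Mode 0: guard c·x = 3.1086 hit at Δt = 0.9169 (t = 2.8820), x⁻ = (3.1086) → reset → x⁺ = (2.8056), jump to mode 1
Mode 1: guard c·x = -2.5969 hit at Δt = 0.4869 (t = 3.3688), x⁻ = (2.5969) → reset → x⁺ = (2.6614), jump to mode 0
Mode 0: flow for 0.8710 to horizon, guard not reached → x = (3.0836)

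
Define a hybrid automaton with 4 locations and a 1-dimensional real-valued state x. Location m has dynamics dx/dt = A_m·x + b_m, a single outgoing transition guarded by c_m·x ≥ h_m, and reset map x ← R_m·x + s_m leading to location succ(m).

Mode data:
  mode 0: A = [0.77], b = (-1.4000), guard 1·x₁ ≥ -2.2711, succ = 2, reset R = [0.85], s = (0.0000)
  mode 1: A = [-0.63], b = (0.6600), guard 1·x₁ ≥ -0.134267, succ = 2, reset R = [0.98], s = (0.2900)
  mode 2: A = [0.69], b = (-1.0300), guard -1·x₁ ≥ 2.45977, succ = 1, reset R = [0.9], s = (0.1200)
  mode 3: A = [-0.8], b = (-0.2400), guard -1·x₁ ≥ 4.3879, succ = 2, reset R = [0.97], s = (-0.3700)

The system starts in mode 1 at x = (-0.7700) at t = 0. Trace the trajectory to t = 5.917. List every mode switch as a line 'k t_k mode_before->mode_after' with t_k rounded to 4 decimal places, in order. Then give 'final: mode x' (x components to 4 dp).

Mode 1: guard c·x = -0.1343 hit at Δt = 0.6832 (t = 0.6832), x⁻ = (-0.1343) → reset → x⁺ = (0.1584), jump to mode 2
Mode 2: guard c·x = 2.4598 hit at Δt = 1.5738 (t = 2.2570), x⁻ = (-2.4598) → reset → x⁺ = (-2.0938), jump to mode 1
Mode 1: guard c·x = -0.1343 hit at Δt = 1.5517 (t = 3.8087), x⁻ = (-0.1343) → reset → x⁺ = (0.1584), jump to mode 2
Mode 2: guard c·x = 2.4598 hit at Δt = 1.5738 (t = 5.3825), x⁻ = (-2.4598) → reset → x⁺ = (-2.0938), jump to mode 1
Mode 1: flow for 0.5345 to horizon, guard not reached → x = (-1.1956)

1 0.6832 1->2
2 2.2570 2->1
3 3.8087 1->2
4 5.3825 2->1
final: 1 -1.1956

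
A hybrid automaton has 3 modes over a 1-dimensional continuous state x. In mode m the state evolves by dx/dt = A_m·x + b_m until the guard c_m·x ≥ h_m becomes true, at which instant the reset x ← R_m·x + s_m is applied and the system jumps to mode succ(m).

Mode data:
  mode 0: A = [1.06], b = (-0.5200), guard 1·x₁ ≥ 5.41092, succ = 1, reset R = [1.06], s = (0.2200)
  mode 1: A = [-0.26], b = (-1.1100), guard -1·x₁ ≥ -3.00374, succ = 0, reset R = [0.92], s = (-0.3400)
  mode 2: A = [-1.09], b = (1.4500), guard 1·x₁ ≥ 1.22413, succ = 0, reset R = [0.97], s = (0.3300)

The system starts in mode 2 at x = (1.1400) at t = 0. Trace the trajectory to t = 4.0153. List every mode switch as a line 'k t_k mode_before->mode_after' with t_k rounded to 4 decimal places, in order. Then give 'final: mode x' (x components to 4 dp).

1 0.5355 2->0
2 2.0137 0->1
3 3.3239 1->0
final: 0 4.5131

Mode 2: guard c·x = 1.2241 hit at Δt = 0.5355 (t = 0.5355), x⁻ = (1.2241) → reset → x⁺ = (1.5174), jump to mode 0
Mode 0: guard c·x = 5.4109 hit at Δt = 1.4782 (t = 2.0137), x⁻ = (5.4109) → reset → x⁺ = (5.9556), jump to mode 1
Mode 1: guard c·x = -3.0037 hit at Δt = 1.3102 (t = 3.3239), x⁻ = (3.0037) → reset → x⁺ = (2.4234), jump to mode 0
Mode 0: flow for 0.6914 to horizon, guard not reached → x = (4.5131)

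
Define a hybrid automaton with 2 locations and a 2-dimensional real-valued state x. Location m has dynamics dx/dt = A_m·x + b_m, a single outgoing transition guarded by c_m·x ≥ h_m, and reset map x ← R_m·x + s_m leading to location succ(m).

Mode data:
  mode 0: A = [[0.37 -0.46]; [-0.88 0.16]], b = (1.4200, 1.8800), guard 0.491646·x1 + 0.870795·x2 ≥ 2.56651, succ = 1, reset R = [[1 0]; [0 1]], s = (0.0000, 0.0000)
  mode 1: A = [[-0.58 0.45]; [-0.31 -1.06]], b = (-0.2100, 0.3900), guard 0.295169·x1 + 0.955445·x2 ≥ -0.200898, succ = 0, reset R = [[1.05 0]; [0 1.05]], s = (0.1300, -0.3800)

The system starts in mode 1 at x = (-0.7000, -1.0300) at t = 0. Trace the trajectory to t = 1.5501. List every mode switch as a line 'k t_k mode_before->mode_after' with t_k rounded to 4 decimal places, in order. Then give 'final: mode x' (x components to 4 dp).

Mode 1: guard c·x = -0.2009 hit at Δt = 0.9644 (t = 0.9644), x⁻ = (-0.6819, 0.0004) → reset → x⁺ = (-0.5860, -0.3796), jump to mode 0
Mode 0: flow for 0.5857 to horizon, guard not reached → x = (0.1297, 0.8558)

1 0.9644 1->0
final: 0 0.1297 0.8558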